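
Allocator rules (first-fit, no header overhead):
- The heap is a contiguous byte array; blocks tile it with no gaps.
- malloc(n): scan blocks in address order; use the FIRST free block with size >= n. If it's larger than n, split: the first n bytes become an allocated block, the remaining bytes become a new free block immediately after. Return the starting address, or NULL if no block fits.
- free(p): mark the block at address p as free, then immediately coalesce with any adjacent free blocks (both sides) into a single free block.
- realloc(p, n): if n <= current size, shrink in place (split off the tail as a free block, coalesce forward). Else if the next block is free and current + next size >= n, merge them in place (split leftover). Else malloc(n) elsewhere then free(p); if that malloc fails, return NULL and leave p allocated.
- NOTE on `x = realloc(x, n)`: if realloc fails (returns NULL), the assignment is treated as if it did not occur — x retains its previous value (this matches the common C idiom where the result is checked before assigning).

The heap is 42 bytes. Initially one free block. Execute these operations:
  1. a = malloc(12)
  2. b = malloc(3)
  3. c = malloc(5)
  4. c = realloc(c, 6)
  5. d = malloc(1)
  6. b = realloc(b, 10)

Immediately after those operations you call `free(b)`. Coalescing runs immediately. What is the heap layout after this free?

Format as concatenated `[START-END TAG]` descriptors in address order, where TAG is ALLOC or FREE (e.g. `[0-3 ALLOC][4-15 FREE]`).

Answer: [0-11 ALLOC][12-14 FREE][15-20 ALLOC][21-21 ALLOC][22-41 FREE]

Derivation:
Op 1: a = malloc(12) -> a = 0; heap: [0-11 ALLOC][12-41 FREE]
Op 2: b = malloc(3) -> b = 12; heap: [0-11 ALLOC][12-14 ALLOC][15-41 FREE]
Op 3: c = malloc(5) -> c = 15; heap: [0-11 ALLOC][12-14 ALLOC][15-19 ALLOC][20-41 FREE]
Op 4: c = realloc(c, 6) -> c = 15; heap: [0-11 ALLOC][12-14 ALLOC][15-20 ALLOC][21-41 FREE]
Op 5: d = malloc(1) -> d = 21; heap: [0-11 ALLOC][12-14 ALLOC][15-20 ALLOC][21-21 ALLOC][22-41 FREE]
Op 6: b = realloc(b, 10) -> b = 22; heap: [0-11 ALLOC][12-14 FREE][15-20 ALLOC][21-21 ALLOC][22-31 ALLOC][32-41 FREE]
free(b): b = 22 -> block [22-31 ALLOC]; mark free, coalesce with adjacent free neighbors -> [0-11 ALLOC][12-14 FREE][15-20 ALLOC][21-21 ALLOC][22-41 FREE]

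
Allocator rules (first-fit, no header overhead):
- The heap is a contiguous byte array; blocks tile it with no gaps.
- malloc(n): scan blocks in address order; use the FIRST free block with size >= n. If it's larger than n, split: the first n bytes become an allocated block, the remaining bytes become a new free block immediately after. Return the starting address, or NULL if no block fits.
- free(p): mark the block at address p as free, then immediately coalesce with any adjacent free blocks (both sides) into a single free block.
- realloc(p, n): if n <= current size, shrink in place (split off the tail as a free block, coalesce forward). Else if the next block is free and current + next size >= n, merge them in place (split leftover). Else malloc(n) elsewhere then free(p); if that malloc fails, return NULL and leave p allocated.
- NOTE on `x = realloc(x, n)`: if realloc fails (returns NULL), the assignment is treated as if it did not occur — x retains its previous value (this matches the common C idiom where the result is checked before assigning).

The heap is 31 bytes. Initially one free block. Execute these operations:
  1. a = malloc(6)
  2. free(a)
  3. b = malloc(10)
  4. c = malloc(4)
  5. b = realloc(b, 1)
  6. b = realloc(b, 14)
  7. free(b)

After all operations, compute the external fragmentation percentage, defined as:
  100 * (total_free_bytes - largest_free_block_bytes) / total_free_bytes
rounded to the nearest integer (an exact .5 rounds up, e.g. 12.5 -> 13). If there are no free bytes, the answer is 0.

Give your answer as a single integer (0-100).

Answer: 37

Derivation:
Op 1: a = malloc(6) -> a = 0; heap: [0-5 ALLOC][6-30 FREE]
Op 2: free(a) -> (freed a); heap: [0-30 FREE]
Op 3: b = malloc(10) -> b = 0; heap: [0-9 ALLOC][10-30 FREE]
Op 4: c = malloc(4) -> c = 10; heap: [0-9 ALLOC][10-13 ALLOC][14-30 FREE]
Op 5: b = realloc(b, 1) -> b = 0; heap: [0-0 ALLOC][1-9 FREE][10-13 ALLOC][14-30 FREE]
Op 6: b = realloc(b, 14) -> b = 14; heap: [0-9 FREE][10-13 ALLOC][14-27 ALLOC][28-30 FREE]
Op 7: free(b) -> (freed b); heap: [0-9 FREE][10-13 ALLOC][14-30 FREE]
Free blocks: [10 17] total_free=27 largest=17 -> 100*(27-17)/27 = 1000/27 ≈ 37.037 -> rounds to 37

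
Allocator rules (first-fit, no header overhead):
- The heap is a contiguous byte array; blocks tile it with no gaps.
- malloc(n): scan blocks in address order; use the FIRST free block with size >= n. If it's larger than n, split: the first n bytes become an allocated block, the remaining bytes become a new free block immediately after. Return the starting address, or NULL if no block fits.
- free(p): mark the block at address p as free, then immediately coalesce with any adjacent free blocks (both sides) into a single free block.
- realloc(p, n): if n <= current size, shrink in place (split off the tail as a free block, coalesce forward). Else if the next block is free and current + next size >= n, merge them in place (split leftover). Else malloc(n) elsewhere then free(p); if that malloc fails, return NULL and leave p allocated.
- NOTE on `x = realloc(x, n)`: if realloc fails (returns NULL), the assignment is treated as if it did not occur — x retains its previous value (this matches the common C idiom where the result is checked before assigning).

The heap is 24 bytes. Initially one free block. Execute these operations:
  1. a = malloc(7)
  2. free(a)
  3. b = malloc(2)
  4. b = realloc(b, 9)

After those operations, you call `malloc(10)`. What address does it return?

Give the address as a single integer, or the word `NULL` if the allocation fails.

Op 1: a = malloc(7) -> a = 0; heap: [0-6 ALLOC][7-23 FREE]
Op 2: free(a) -> (freed a); heap: [0-23 FREE]
Op 3: b = malloc(2) -> b = 0; heap: [0-1 ALLOC][2-23 FREE]
Op 4: b = realloc(b, 9) -> b = 0; heap: [0-8 ALLOC][9-23 FREE]
malloc(10): first-fit scan over [0-8 ALLOC][9-23 FREE] -> 9

Answer: 9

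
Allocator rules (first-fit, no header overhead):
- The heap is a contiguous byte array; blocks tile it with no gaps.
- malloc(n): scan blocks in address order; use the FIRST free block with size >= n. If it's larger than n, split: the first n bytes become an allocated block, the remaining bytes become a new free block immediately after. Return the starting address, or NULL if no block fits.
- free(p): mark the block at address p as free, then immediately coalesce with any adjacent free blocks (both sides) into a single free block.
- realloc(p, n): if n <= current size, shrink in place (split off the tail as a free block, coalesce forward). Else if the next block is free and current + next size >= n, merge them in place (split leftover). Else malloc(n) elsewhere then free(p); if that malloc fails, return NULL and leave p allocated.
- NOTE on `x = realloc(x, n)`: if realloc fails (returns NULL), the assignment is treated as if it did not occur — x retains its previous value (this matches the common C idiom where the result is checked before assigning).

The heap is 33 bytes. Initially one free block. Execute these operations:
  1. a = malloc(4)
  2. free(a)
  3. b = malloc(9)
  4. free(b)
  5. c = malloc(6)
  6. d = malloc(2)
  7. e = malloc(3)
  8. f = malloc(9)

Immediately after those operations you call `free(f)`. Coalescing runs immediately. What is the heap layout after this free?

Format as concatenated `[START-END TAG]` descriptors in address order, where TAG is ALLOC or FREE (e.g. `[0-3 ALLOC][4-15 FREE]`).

Answer: [0-5 ALLOC][6-7 ALLOC][8-10 ALLOC][11-32 FREE]

Derivation:
Op 1: a = malloc(4) -> a = 0; heap: [0-3 ALLOC][4-32 FREE]
Op 2: free(a) -> (freed a); heap: [0-32 FREE]
Op 3: b = malloc(9) -> b = 0; heap: [0-8 ALLOC][9-32 FREE]
Op 4: free(b) -> (freed b); heap: [0-32 FREE]
Op 5: c = malloc(6) -> c = 0; heap: [0-5 ALLOC][6-32 FREE]
Op 6: d = malloc(2) -> d = 6; heap: [0-5 ALLOC][6-7 ALLOC][8-32 FREE]
Op 7: e = malloc(3) -> e = 8; heap: [0-5 ALLOC][6-7 ALLOC][8-10 ALLOC][11-32 FREE]
Op 8: f = malloc(9) -> f = 11; heap: [0-5 ALLOC][6-7 ALLOC][8-10 ALLOC][11-19 ALLOC][20-32 FREE]
free(f): f = 11 -> block [11-19 ALLOC]; mark free, coalesce with adjacent free neighbors -> [0-5 ALLOC][6-7 ALLOC][8-10 ALLOC][11-32 FREE]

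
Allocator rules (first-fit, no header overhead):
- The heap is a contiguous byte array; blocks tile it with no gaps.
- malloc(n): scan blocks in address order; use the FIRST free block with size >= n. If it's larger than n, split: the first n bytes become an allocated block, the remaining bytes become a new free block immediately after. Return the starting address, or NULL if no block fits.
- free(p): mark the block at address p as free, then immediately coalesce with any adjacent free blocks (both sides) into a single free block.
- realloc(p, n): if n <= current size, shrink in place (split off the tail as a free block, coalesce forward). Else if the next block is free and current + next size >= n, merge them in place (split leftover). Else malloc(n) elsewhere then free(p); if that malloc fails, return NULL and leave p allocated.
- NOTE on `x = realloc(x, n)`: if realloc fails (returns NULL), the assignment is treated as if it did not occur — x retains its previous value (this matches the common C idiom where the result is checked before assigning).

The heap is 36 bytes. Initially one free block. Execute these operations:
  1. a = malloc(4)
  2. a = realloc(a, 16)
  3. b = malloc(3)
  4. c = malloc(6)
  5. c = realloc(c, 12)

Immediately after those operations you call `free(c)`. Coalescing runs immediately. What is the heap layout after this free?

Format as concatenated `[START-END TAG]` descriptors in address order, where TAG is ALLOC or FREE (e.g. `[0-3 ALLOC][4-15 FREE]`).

Op 1: a = malloc(4) -> a = 0; heap: [0-3 ALLOC][4-35 FREE]
Op 2: a = realloc(a, 16) -> a = 0; heap: [0-15 ALLOC][16-35 FREE]
Op 3: b = malloc(3) -> b = 16; heap: [0-15 ALLOC][16-18 ALLOC][19-35 FREE]
Op 4: c = malloc(6) -> c = 19; heap: [0-15 ALLOC][16-18 ALLOC][19-24 ALLOC][25-35 FREE]
Op 5: c = realloc(c, 12) -> c = 19; heap: [0-15 ALLOC][16-18 ALLOC][19-30 ALLOC][31-35 FREE]
free(c): c = 19 -> block [19-30 ALLOC]; mark free, coalesce with adjacent free neighbors -> [0-15 ALLOC][16-18 ALLOC][19-35 FREE]

Answer: [0-15 ALLOC][16-18 ALLOC][19-35 FREE]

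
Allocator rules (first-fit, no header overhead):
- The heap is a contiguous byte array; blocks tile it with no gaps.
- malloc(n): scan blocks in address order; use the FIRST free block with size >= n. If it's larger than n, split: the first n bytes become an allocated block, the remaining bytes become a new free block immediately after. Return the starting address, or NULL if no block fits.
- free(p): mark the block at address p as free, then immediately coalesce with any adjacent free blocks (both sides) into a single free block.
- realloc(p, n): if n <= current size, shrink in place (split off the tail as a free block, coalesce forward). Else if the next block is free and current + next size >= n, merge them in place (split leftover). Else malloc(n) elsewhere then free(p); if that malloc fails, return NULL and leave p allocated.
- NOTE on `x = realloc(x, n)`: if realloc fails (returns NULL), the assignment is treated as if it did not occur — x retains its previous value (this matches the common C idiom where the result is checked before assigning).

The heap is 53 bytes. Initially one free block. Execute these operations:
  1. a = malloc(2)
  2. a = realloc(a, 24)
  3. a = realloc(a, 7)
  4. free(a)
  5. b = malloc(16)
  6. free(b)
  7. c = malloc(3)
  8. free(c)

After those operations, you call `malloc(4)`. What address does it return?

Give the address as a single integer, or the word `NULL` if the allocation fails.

Op 1: a = malloc(2) -> a = 0; heap: [0-1 ALLOC][2-52 FREE]
Op 2: a = realloc(a, 24) -> a = 0; heap: [0-23 ALLOC][24-52 FREE]
Op 3: a = realloc(a, 7) -> a = 0; heap: [0-6 ALLOC][7-52 FREE]
Op 4: free(a) -> (freed a); heap: [0-52 FREE]
Op 5: b = malloc(16) -> b = 0; heap: [0-15 ALLOC][16-52 FREE]
Op 6: free(b) -> (freed b); heap: [0-52 FREE]
Op 7: c = malloc(3) -> c = 0; heap: [0-2 ALLOC][3-52 FREE]
Op 8: free(c) -> (freed c); heap: [0-52 FREE]
malloc(4): first-fit scan over [0-52 FREE] -> 0

Answer: 0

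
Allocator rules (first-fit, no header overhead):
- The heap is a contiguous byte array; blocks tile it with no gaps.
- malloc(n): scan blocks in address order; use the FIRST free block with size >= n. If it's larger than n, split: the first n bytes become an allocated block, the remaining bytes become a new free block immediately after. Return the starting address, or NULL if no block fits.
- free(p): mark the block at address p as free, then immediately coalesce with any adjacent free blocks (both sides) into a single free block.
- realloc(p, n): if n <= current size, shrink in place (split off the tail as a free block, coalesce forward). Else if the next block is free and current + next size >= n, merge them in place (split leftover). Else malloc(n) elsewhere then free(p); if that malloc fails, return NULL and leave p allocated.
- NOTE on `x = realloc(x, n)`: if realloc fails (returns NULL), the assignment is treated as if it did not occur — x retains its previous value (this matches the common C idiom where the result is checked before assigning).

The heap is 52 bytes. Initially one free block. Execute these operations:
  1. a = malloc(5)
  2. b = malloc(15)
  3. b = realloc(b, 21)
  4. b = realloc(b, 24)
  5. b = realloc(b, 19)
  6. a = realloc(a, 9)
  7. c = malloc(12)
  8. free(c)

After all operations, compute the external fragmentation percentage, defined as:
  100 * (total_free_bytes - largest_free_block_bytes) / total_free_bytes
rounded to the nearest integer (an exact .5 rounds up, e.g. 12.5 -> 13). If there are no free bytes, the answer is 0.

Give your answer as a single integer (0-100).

Op 1: a = malloc(5) -> a = 0; heap: [0-4 ALLOC][5-51 FREE]
Op 2: b = malloc(15) -> b = 5; heap: [0-4 ALLOC][5-19 ALLOC][20-51 FREE]
Op 3: b = realloc(b, 21) -> b = 5; heap: [0-4 ALLOC][5-25 ALLOC][26-51 FREE]
Op 4: b = realloc(b, 24) -> b = 5; heap: [0-4 ALLOC][5-28 ALLOC][29-51 FREE]
Op 5: b = realloc(b, 19) -> b = 5; heap: [0-4 ALLOC][5-23 ALLOC][24-51 FREE]
Op 6: a = realloc(a, 9) -> a = 24; heap: [0-4 FREE][5-23 ALLOC][24-32 ALLOC][33-51 FREE]
Op 7: c = malloc(12) -> c = 33; heap: [0-4 FREE][5-23 ALLOC][24-32 ALLOC][33-44 ALLOC][45-51 FREE]
Op 8: free(c) -> (freed c); heap: [0-4 FREE][5-23 ALLOC][24-32 ALLOC][33-51 FREE]
Free blocks: [5 19] total_free=24 largest=19 -> 100*(24-19)/24 = 500/24 ≈ 20.833 -> rounds to 21

Answer: 21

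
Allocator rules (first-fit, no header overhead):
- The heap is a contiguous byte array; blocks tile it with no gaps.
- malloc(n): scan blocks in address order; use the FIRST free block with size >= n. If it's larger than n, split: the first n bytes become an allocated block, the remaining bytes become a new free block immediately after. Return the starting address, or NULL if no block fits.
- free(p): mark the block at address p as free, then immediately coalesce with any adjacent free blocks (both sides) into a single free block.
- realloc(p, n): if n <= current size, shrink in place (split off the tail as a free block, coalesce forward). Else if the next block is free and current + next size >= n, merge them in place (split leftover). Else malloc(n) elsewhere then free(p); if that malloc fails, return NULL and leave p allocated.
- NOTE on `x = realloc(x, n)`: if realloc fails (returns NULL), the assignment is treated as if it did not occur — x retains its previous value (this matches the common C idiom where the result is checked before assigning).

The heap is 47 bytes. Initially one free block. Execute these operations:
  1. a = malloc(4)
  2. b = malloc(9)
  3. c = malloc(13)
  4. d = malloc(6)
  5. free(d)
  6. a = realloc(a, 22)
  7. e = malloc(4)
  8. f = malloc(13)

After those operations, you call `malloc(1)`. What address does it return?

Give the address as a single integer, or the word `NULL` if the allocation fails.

Op 1: a = malloc(4) -> a = 0; heap: [0-3 ALLOC][4-46 FREE]
Op 2: b = malloc(9) -> b = 4; heap: [0-3 ALLOC][4-12 ALLOC][13-46 FREE]
Op 3: c = malloc(13) -> c = 13; heap: [0-3 ALLOC][4-12 ALLOC][13-25 ALLOC][26-46 FREE]
Op 4: d = malloc(6) -> d = 26; heap: [0-3 ALLOC][4-12 ALLOC][13-25 ALLOC][26-31 ALLOC][32-46 FREE]
Op 5: free(d) -> (freed d); heap: [0-3 ALLOC][4-12 ALLOC][13-25 ALLOC][26-46 FREE]
Op 6: a = realloc(a, 22) -> NULL (a unchanged); heap: [0-3 ALLOC][4-12 ALLOC][13-25 ALLOC][26-46 FREE]
Op 7: e = malloc(4) -> e = 26; heap: [0-3 ALLOC][4-12 ALLOC][13-25 ALLOC][26-29 ALLOC][30-46 FREE]
Op 8: f = malloc(13) -> f = 30; heap: [0-3 ALLOC][4-12 ALLOC][13-25 ALLOC][26-29 ALLOC][30-42 ALLOC][43-46 FREE]
malloc(1): first-fit scan over [0-3 ALLOC][4-12 ALLOC][13-25 ALLOC][26-29 ALLOC][30-42 ALLOC][43-46 FREE] -> 43

Answer: 43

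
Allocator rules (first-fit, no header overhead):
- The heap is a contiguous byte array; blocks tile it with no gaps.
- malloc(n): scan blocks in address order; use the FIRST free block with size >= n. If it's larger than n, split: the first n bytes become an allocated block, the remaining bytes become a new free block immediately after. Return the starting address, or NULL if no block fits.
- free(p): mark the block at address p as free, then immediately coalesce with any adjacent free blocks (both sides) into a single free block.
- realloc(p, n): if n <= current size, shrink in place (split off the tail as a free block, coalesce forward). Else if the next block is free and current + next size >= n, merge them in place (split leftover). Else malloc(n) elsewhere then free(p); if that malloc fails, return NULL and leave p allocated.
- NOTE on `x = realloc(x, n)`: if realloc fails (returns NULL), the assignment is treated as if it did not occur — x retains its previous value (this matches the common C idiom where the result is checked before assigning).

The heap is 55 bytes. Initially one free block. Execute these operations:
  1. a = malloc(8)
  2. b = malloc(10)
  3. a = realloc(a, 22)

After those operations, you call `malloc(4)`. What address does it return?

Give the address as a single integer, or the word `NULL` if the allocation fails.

Op 1: a = malloc(8) -> a = 0; heap: [0-7 ALLOC][8-54 FREE]
Op 2: b = malloc(10) -> b = 8; heap: [0-7 ALLOC][8-17 ALLOC][18-54 FREE]
Op 3: a = realloc(a, 22) -> a = 18; heap: [0-7 FREE][8-17 ALLOC][18-39 ALLOC][40-54 FREE]
malloc(4): first-fit scan over [0-7 FREE][8-17 ALLOC][18-39 ALLOC][40-54 FREE] -> 0

Answer: 0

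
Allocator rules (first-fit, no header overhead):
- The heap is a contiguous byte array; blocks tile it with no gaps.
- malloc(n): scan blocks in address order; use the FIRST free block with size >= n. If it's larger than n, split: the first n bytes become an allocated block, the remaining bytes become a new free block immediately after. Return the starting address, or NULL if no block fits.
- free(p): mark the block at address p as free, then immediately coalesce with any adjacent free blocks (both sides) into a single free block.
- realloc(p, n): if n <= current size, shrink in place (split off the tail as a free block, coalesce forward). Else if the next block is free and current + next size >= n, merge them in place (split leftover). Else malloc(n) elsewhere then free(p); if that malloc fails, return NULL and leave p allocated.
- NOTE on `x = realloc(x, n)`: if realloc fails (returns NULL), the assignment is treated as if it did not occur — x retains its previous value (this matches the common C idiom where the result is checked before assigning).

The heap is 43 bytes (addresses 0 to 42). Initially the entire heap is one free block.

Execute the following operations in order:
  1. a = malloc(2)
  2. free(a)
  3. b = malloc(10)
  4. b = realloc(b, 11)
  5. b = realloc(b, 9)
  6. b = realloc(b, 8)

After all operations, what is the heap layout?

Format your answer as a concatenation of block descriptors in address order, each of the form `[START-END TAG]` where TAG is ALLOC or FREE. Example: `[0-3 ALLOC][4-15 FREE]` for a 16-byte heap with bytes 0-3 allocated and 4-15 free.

Op 1: a = malloc(2) -> a = 0; heap: [0-1 ALLOC][2-42 FREE]
Op 2: free(a) -> (freed a); heap: [0-42 FREE]
Op 3: b = malloc(10) -> b = 0; heap: [0-9 ALLOC][10-42 FREE]
Op 4: b = realloc(b, 11) -> b = 0; heap: [0-10 ALLOC][11-42 FREE]
Op 5: b = realloc(b, 9) -> b = 0; heap: [0-8 ALLOC][9-42 FREE]
Op 6: b = realloc(b, 8) -> b = 0; heap: [0-7 ALLOC][8-42 FREE]

Answer: [0-7 ALLOC][8-42 FREE]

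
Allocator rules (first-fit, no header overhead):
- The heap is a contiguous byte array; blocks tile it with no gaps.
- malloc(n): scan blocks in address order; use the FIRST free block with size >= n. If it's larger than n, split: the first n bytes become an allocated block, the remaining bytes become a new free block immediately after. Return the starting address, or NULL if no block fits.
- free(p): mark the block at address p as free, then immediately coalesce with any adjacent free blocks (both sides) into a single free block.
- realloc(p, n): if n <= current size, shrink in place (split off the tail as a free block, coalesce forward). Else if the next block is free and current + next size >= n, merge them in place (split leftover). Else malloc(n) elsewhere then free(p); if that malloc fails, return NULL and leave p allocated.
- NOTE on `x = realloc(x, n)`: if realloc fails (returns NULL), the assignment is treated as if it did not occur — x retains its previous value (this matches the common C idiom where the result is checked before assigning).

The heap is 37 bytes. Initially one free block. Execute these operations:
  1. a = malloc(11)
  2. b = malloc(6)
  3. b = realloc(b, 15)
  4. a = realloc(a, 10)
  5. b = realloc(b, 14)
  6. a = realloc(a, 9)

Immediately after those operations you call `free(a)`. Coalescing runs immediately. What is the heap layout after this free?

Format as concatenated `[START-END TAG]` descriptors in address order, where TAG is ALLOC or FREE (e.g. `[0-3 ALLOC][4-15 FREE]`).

Answer: [0-10 FREE][11-24 ALLOC][25-36 FREE]

Derivation:
Op 1: a = malloc(11) -> a = 0; heap: [0-10 ALLOC][11-36 FREE]
Op 2: b = malloc(6) -> b = 11; heap: [0-10 ALLOC][11-16 ALLOC][17-36 FREE]
Op 3: b = realloc(b, 15) -> b = 11; heap: [0-10 ALLOC][11-25 ALLOC][26-36 FREE]
Op 4: a = realloc(a, 10) -> a = 0; heap: [0-9 ALLOC][10-10 FREE][11-25 ALLOC][26-36 FREE]
Op 5: b = realloc(b, 14) -> b = 11; heap: [0-9 ALLOC][10-10 FREE][11-24 ALLOC][25-36 FREE]
Op 6: a = realloc(a, 9) -> a = 0; heap: [0-8 ALLOC][9-10 FREE][11-24 ALLOC][25-36 FREE]
free(a): a = 0 -> block [0-8 ALLOC]; mark free, coalesce with adjacent free neighbors -> [0-10 FREE][11-24 ALLOC][25-36 FREE]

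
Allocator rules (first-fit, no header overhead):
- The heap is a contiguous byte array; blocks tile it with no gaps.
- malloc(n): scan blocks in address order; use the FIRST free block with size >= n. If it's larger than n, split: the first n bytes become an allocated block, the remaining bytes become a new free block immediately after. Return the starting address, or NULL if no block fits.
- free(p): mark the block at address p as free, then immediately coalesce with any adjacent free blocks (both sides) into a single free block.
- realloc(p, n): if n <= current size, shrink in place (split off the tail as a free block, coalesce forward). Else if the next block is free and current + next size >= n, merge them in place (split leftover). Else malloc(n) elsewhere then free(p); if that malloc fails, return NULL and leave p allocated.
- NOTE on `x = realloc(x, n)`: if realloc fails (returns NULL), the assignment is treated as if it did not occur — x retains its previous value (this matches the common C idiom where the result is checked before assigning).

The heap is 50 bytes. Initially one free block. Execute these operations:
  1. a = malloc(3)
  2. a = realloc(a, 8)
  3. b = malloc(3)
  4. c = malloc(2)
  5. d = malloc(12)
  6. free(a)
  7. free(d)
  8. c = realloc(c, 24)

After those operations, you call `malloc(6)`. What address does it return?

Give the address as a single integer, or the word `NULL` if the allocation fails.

Op 1: a = malloc(3) -> a = 0; heap: [0-2 ALLOC][3-49 FREE]
Op 2: a = realloc(a, 8) -> a = 0; heap: [0-7 ALLOC][8-49 FREE]
Op 3: b = malloc(3) -> b = 8; heap: [0-7 ALLOC][8-10 ALLOC][11-49 FREE]
Op 4: c = malloc(2) -> c = 11; heap: [0-7 ALLOC][8-10 ALLOC][11-12 ALLOC][13-49 FREE]
Op 5: d = malloc(12) -> d = 13; heap: [0-7 ALLOC][8-10 ALLOC][11-12 ALLOC][13-24 ALLOC][25-49 FREE]
Op 6: free(a) -> (freed a); heap: [0-7 FREE][8-10 ALLOC][11-12 ALLOC][13-24 ALLOC][25-49 FREE]
Op 7: free(d) -> (freed d); heap: [0-7 FREE][8-10 ALLOC][11-12 ALLOC][13-49 FREE]
Op 8: c = realloc(c, 24) -> c = 11; heap: [0-7 FREE][8-10 ALLOC][11-34 ALLOC][35-49 FREE]
malloc(6): first-fit scan over [0-7 FREE][8-10 ALLOC][11-34 ALLOC][35-49 FREE] -> 0

Answer: 0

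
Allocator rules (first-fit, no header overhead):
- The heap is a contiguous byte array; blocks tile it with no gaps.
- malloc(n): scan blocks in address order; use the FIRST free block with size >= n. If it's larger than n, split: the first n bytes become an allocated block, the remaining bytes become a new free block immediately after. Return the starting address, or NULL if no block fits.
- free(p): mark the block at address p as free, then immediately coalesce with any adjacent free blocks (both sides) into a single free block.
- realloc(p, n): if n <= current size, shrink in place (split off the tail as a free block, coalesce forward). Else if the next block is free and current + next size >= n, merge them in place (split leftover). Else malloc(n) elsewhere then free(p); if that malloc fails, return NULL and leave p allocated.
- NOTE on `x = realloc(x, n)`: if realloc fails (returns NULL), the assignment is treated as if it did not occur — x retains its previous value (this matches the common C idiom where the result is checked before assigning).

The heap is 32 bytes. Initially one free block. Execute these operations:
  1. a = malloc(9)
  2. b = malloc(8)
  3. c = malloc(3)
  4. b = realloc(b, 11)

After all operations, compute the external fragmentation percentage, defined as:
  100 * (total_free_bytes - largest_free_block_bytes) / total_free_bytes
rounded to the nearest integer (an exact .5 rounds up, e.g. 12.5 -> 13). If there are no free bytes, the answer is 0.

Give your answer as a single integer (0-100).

Op 1: a = malloc(9) -> a = 0; heap: [0-8 ALLOC][9-31 FREE]
Op 2: b = malloc(8) -> b = 9; heap: [0-8 ALLOC][9-16 ALLOC][17-31 FREE]
Op 3: c = malloc(3) -> c = 17; heap: [0-8 ALLOC][9-16 ALLOC][17-19 ALLOC][20-31 FREE]
Op 4: b = realloc(b, 11) -> b = 20; heap: [0-8 ALLOC][9-16 FREE][17-19 ALLOC][20-30 ALLOC][31-31 FREE]
Free blocks: [8 1] total_free=9 largest=8 -> 100*(9-8)/9 = 100/9 ≈ 11.111 -> rounds to 11

Answer: 11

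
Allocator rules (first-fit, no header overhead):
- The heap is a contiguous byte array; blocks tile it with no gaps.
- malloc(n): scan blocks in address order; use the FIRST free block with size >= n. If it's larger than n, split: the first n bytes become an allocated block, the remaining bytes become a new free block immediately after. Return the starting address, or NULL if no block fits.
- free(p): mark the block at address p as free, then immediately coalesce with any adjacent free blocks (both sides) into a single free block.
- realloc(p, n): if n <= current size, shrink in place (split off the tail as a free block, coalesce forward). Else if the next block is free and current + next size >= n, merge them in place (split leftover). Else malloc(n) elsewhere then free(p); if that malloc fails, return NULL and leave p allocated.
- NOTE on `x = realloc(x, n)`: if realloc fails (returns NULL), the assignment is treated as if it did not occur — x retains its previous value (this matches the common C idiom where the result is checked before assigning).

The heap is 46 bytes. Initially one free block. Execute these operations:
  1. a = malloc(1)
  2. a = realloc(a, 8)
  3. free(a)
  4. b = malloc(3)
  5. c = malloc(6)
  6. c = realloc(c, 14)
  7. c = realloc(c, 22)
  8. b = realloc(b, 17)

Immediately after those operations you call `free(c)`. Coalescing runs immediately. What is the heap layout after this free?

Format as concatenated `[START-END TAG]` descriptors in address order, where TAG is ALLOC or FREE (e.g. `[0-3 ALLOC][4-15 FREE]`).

Answer: [0-24 FREE][25-41 ALLOC][42-45 FREE]

Derivation:
Op 1: a = malloc(1) -> a = 0; heap: [0-0 ALLOC][1-45 FREE]
Op 2: a = realloc(a, 8) -> a = 0; heap: [0-7 ALLOC][8-45 FREE]
Op 3: free(a) -> (freed a); heap: [0-45 FREE]
Op 4: b = malloc(3) -> b = 0; heap: [0-2 ALLOC][3-45 FREE]
Op 5: c = malloc(6) -> c = 3; heap: [0-2 ALLOC][3-8 ALLOC][9-45 FREE]
Op 6: c = realloc(c, 14) -> c = 3; heap: [0-2 ALLOC][3-16 ALLOC][17-45 FREE]
Op 7: c = realloc(c, 22) -> c = 3; heap: [0-2 ALLOC][3-24 ALLOC][25-45 FREE]
Op 8: b = realloc(b, 17) -> b = 25; heap: [0-2 FREE][3-24 ALLOC][25-41 ALLOC][42-45 FREE]
free(c): c = 3 -> block [3-24 ALLOC]; mark free, coalesce with adjacent free neighbors -> [0-24 FREE][25-41 ALLOC][42-45 FREE]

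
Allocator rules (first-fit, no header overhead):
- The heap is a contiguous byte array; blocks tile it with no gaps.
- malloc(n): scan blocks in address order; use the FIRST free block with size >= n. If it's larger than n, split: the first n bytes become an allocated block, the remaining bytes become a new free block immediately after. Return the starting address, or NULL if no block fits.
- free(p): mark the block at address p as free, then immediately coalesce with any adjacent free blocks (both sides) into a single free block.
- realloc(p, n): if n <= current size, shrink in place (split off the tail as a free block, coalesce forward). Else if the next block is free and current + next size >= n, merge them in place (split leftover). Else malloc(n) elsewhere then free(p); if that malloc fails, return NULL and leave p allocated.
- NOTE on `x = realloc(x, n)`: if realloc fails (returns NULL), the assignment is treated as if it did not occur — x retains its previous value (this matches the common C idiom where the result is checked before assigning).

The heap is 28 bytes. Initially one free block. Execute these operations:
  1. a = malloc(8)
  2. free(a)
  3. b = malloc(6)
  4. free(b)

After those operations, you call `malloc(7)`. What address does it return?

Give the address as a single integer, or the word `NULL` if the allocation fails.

Answer: 0

Derivation:
Op 1: a = malloc(8) -> a = 0; heap: [0-7 ALLOC][8-27 FREE]
Op 2: free(a) -> (freed a); heap: [0-27 FREE]
Op 3: b = malloc(6) -> b = 0; heap: [0-5 ALLOC][6-27 FREE]
Op 4: free(b) -> (freed b); heap: [0-27 FREE]
malloc(7): first-fit scan over [0-27 FREE] -> 0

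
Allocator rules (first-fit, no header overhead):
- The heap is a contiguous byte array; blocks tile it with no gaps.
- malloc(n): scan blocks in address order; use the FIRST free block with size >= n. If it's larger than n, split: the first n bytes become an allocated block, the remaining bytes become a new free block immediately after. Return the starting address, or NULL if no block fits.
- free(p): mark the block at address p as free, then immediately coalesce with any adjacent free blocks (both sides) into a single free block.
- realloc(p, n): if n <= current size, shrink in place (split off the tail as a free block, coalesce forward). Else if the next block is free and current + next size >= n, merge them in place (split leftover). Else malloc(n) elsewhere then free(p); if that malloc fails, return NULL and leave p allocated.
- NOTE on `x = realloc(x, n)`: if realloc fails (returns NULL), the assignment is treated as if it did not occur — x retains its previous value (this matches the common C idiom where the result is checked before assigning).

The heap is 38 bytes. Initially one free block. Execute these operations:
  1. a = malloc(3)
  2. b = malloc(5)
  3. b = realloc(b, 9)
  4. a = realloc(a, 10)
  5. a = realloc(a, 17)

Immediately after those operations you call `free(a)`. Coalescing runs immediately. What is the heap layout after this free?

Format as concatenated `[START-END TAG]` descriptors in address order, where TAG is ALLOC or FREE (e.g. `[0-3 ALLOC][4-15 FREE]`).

Op 1: a = malloc(3) -> a = 0; heap: [0-2 ALLOC][3-37 FREE]
Op 2: b = malloc(5) -> b = 3; heap: [0-2 ALLOC][3-7 ALLOC][8-37 FREE]
Op 3: b = realloc(b, 9) -> b = 3; heap: [0-2 ALLOC][3-11 ALLOC][12-37 FREE]
Op 4: a = realloc(a, 10) -> a = 12; heap: [0-2 FREE][3-11 ALLOC][12-21 ALLOC][22-37 FREE]
Op 5: a = realloc(a, 17) -> a = 12; heap: [0-2 FREE][3-11 ALLOC][12-28 ALLOC][29-37 FREE]
free(a): a = 12 -> block [12-28 ALLOC]; mark free, coalesce with adjacent free neighbors -> [0-2 FREE][3-11 ALLOC][12-37 FREE]

Answer: [0-2 FREE][3-11 ALLOC][12-37 FREE]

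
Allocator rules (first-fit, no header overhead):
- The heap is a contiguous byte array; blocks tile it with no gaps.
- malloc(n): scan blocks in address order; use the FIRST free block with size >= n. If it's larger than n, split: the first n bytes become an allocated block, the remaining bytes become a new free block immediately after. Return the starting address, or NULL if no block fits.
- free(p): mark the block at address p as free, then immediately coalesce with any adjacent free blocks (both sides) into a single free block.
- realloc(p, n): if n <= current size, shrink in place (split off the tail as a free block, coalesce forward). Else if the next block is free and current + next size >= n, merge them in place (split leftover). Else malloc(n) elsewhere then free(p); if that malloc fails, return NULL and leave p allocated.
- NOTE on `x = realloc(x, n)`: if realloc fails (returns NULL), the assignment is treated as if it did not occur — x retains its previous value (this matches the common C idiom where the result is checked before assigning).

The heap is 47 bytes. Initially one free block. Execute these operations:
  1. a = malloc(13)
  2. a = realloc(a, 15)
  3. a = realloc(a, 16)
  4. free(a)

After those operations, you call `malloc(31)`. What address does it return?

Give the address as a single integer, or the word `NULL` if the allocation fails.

Op 1: a = malloc(13) -> a = 0; heap: [0-12 ALLOC][13-46 FREE]
Op 2: a = realloc(a, 15) -> a = 0; heap: [0-14 ALLOC][15-46 FREE]
Op 3: a = realloc(a, 16) -> a = 0; heap: [0-15 ALLOC][16-46 FREE]
Op 4: free(a) -> (freed a); heap: [0-46 FREE]
malloc(31): first-fit scan over [0-46 FREE] -> 0

Answer: 0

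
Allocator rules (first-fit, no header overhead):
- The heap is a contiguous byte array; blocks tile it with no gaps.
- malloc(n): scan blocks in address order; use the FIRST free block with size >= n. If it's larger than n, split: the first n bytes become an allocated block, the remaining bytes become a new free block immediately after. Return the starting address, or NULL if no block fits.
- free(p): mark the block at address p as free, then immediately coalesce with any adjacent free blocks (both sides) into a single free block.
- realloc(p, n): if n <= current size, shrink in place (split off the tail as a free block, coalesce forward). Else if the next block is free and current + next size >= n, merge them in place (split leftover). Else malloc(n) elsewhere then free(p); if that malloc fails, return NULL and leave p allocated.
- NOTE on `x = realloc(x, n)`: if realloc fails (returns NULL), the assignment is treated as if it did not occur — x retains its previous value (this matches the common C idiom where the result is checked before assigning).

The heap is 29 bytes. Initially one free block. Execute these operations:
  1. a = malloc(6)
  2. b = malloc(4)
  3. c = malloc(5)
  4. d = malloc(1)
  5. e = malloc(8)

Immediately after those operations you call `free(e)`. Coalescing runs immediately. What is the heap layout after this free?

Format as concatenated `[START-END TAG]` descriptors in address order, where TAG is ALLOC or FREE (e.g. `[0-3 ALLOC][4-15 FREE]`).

Op 1: a = malloc(6) -> a = 0; heap: [0-5 ALLOC][6-28 FREE]
Op 2: b = malloc(4) -> b = 6; heap: [0-5 ALLOC][6-9 ALLOC][10-28 FREE]
Op 3: c = malloc(5) -> c = 10; heap: [0-5 ALLOC][6-9 ALLOC][10-14 ALLOC][15-28 FREE]
Op 4: d = malloc(1) -> d = 15; heap: [0-5 ALLOC][6-9 ALLOC][10-14 ALLOC][15-15 ALLOC][16-28 FREE]
Op 5: e = malloc(8) -> e = 16; heap: [0-5 ALLOC][6-9 ALLOC][10-14 ALLOC][15-15 ALLOC][16-23 ALLOC][24-28 FREE]
free(e): e = 16 -> block [16-23 ALLOC]; mark free, coalesce with adjacent free neighbors -> [0-5 ALLOC][6-9 ALLOC][10-14 ALLOC][15-15 ALLOC][16-28 FREE]

Answer: [0-5 ALLOC][6-9 ALLOC][10-14 ALLOC][15-15 ALLOC][16-28 FREE]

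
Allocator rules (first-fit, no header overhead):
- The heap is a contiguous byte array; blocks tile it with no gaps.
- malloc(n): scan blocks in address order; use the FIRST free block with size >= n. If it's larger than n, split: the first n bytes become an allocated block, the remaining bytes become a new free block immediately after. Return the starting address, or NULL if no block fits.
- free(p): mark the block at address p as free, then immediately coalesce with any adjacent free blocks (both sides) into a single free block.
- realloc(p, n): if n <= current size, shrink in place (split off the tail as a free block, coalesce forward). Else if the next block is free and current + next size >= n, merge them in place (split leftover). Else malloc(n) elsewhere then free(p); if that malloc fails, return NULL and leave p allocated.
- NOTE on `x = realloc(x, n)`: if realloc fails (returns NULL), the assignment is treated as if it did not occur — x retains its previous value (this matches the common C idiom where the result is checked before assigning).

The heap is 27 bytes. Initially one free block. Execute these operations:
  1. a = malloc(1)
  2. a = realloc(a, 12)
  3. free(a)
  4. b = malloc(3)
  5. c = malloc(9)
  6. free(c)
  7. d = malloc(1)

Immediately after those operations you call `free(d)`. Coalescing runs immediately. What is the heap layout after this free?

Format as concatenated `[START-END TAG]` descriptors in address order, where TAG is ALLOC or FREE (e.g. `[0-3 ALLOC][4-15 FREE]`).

Answer: [0-2 ALLOC][3-26 FREE]

Derivation:
Op 1: a = malloc(1) -> a = 0; heap: [0-0 ALLOC][1-26 FREE]
Op 2: a = realloc(a, 12) -> a = 0; heap: [0-11 ALLOC][12-26 FREE]
Op 3: free(a) -> (freed a); heap: [0-26 FREE]
Op 4: b = malloc(3) -> b = 0; heap: [0-2 ALLOC][3-26 FREE]
Op 5: c = malloc(9) -> c = 3; heap: [0-2 ALLOC][3-11 ALLOC][12-26 FREE]
Op 6: free(c) -> (freed c); heap: [0-2 ALLOC][3-26 FREE]
Op 7: d = malloc(1) -> d = 3; heap: [0-2 ALLOC][3-3 ALLOC][4-26 FREE]
free(d): d = 3 -> block [3-3 ALLOC]; mark free, coalesce with adjacent free neighbors -> [0-2 ALLOC][3-26 FREE]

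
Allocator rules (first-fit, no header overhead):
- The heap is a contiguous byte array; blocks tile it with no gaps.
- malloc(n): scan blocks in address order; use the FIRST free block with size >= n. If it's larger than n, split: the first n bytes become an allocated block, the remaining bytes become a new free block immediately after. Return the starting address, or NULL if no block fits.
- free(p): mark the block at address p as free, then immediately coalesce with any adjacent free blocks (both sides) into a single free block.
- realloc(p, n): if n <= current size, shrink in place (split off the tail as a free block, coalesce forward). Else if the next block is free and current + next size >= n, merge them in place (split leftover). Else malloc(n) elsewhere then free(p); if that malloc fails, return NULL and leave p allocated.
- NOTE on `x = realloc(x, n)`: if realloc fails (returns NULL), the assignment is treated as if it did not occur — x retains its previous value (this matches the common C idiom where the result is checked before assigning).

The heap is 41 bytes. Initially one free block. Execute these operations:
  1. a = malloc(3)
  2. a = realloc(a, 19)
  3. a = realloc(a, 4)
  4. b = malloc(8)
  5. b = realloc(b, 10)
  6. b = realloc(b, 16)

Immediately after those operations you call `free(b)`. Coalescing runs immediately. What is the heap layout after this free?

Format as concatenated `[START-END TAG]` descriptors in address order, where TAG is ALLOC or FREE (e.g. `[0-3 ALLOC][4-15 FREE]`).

Op 1: a = malloc(3) -> a = 0; heap: [0-2 ALLOC][3-40 FREE]
Op 2: a = realloc(a, 19) -> a = 0; heap: [0-18 ALLOC][19-40 FREE]
Op 3: a = realloc(a, 4) -> a = 0; heap: [0-3 ALLOC][4-40 FREE]
Op 4: b = malloc(8) -> b = 4; heap: [0-3 ALLOC][4-11 ALLOC][12-40 FREE]
Op 5: b = realloc(b, 10) -> b = 4; heap: [0-3 ALLOC][4-13 ALLOC][14-40 FREE]
Op 6: b = realloc(b, 16) -> b = 4; heap: [0-3 ALLOC][4-19 ALLOC][20-40 FREE]
free(b): b = 4 -> block [4-19 ALLOC]; mark free, coalesce with adjacent free neighbors -> [0-3 ALLOC][4-40 FREE]

Answer: [0-3 ALLOC][4-40 FREE]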